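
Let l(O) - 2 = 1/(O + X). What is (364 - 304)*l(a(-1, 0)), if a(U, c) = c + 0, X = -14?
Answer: 810/7 ≈ 115.71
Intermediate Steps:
a(U, c) = c
l(O) = 2 + 1/(-14 + O) (l(O) = 2 + 1/(O - 14) = 2 + 1/(-14 + O))
(364 - 304)*l(a(-1, 0)) = (364 - 304)*((-27 + 2*0)/(-14 + 0)) = 60*((-27 + 0)/(-14)) = 60*(-1/14*(-27)) = 60*(27/14) = 810/7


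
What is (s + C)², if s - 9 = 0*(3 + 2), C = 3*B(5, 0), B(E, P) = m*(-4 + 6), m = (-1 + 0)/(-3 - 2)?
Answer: 2601/25 ≈ 104.04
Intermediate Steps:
m = ⅕ (m = -1/(-5) = -1*(-⅕) = ⅕ ≈ 0.20000)
B(E, P) = ⅖ (B(E, P) = (-4 + 6)/5 = (⅕)*2 = ⅖)
C = 6/5 (C = 3*(⅖) = 6/5 ≈ 1.2000)
s = 9 (s = 9 + 0*(3 + 2) = 9 + 0*5 = 9 + 0 = 9)
(s + C)² = (9 + 6/5)² = (51/5)² = 2601/25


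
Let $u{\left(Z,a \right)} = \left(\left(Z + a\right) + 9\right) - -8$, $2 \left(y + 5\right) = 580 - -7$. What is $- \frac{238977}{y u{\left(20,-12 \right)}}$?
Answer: $- \frac{477954}{14425} \approx -33.134$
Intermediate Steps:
$y = \frac{577}{2}$ ($y = -5 + \frac{580 - -7}{2} = -5 + \frac{580 + 7}{2} = -5 + \frac{1}{2} \cdot 587 = -5 + \frac{587}{2} = \frac{577}{2} \approx 288.5$)
$u{\left(Z,a \right)} = 17 + Z + a$ ($u{\left(Z,a \right)} = \left(9 + Z + a\right) + 8 = 17 + Z + a$)
$- \frac{238977}{y u{\left(20,-12 \right)}} = - \frac{238977}{\frac{577}{2} \left(17 + 20 - 12\right)} = - \frac{238977}{\frac{577}{2} \cdot 25} = - \frac{238977}{\frac{14425}{2}} = \left(-238977\right) \frac{2}{14425} = - \frac{477954}{14425}$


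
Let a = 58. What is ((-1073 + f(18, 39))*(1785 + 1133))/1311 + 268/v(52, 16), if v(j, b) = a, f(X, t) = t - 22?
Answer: -29728386/12673 ≈ -2345.8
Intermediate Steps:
f(X, t) = -22 + t
v(j, b) = 58
((-1073 + f(18, 39))*(1785 + 1133))/1311 + 268/v(52, 16) = ((-1073 + (-22 + 39))*(1785 + 1133))/1311 + 268/58 = ((-1073 + 17)*2918)*(1/1311) + 268*(1/58) = -1056*2918*(1/1311) + 134/29 = -3081408*1/1311 + 134/29 = -1027136/437 + 134/29 = -29728386/12673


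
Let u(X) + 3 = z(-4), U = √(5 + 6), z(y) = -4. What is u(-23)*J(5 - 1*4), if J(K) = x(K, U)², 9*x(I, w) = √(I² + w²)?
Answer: -28/27 ≈ -1.0370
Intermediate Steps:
U = √11 ≈ 3.3166
u(X) = -7 (u(X) = -3 - 4 = -7)
x(I, w) = √(I² + w²)/9
J(K) = 11/81 + K²/81 (J(K) = (√(K² + (√11)²)/9)² = (√(K² + 11)/9)² = (√(11 + K²)/9)² = 11/81 + K²/81)
u(-23)*J(5 - 1*4) = -7*(11/81 + (5 - 1*4)²/81) = -7*(11/81 + (5 - 4)²/81) = -7*(11/81 + (1/81)*1²) = -7*(11/81 + (1/81)*1) = -7*(11/81 + 1/81) = -7*4/27 = -28/27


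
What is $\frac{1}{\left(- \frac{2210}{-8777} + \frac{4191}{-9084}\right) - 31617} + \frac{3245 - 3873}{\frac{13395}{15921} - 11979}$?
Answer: $\frac{699700483645056527}{13353793761562580902} \approx 0.052397$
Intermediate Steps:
$\frac{1}{\left(- \frac{2210}{-8777} + \frac{4191}{-9084}\right) - 31617} + \frac{3245 - 3873}{\frac{13395}{15921} - 11979} = \frac{1}{\left(\left(-2210\right) \left(- \frac{1}{8777}\right) + 4191 \left(- \frac{1}{9084}\right)\right) - 31617} - \frac{628}{13395 \cdot \frac{1}{15921} - 11979} = \frac{1}{\left(\frac{2210}{8777} - \frac{1397}{3028}\right) - 31617} - \frac{628}{\frac{4465}{5307} - 11979} = \frac{1}{- \frac{5569589}{26576756} - 31617} - \frac{628}{- \frac{63568088}{5307}} = \frac{1}{- \frac{840282864041}{26576756}} - - \frac{833199}{15892022} = - \frac{26576756}{840282864041} + \frac{833199}{15892022} = \frac{699700483645056527}{13353793761562580902}$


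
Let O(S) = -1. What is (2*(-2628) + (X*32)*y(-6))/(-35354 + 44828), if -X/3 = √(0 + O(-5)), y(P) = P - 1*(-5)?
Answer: -876/1579 + 16*I/1579 ≈ -0.55478 + 0.010133*I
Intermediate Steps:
y(P) = 5 + P (y(P) = P + 5 = 5 + P)
X = -3*I (X = -3*√(0 - 1) = -3*I ≈ -3.0*I)
(2*(-2628) + (X*32)*y(-6))/(-35354 + 44828) = (2*(-2628) + (-3*I*32)*(5 - 6))/(-35354 + 44828) = (-5256 - 96*I*(-1))/9474 = (-5256 + 96*I)*(1/9474) = -876/1579 + 16*I/1579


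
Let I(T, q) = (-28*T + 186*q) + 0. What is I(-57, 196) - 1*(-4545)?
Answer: 42597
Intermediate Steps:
I(T, q) = -28*T + 186*q
I(-57, 196) - 1*(-4545) = (-28*(-57) + 186*196) - 1*(-4545) = (1596 + 36456) + 4545 = 38052 + 4545 = 42597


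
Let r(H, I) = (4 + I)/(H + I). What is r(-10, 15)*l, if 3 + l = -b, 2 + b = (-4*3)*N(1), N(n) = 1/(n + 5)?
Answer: 19/5 ≈ 3.8000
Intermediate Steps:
N(n) = 1/(5 + n)
r(H, I) = (4 + I)/(H + I)
b = -4 (b = -2 + (-4*3)/(5 + 1) = -2 - 12/6 = -2 - 12*⅙ = -2 - 2 = -4)
l = 1 (l = -3 - 1*(-4) = -3 + 4 = 1)
r(-10, 15)*l = ((4 + 15)/(-10 + 15))*1 = (19/5)*1 = 19/5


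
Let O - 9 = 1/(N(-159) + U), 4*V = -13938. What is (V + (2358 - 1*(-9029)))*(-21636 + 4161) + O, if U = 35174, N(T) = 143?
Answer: -9754285472167/70634 ≈ -1.3810e+8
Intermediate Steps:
V = -6969/2 (V = (¼)*(-13938) = -6969/2 ≈ -3484.5)
O = 317854/35317 (O = 9 + 1/(143 + 35174) = 9 + 1/35317 = 317854/35317 ≈ 9.0000)
(V + (2358 - 1*(-9029)))*(-21636 + 4161) + O = (-6969/2 + (2358 - 1*(-9029)))*(-21636 + 4161) + 317854/35317 = (-6969/2 + (2358 + 9029))*(-17475) + 317854/35317 = (-6969/2 + 11387)*(-17475) + 317854/35317 = (15805/2)*(-17475) + 317854/35317 = -276192375/2 + 317854/35317 = -9754285472167/70634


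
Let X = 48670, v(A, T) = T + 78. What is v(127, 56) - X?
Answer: -48536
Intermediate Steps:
v(A, T) = 78 + T
v(127, 56) - X = (78 + 56) - 1*48670 = 134 - 48670 = -48536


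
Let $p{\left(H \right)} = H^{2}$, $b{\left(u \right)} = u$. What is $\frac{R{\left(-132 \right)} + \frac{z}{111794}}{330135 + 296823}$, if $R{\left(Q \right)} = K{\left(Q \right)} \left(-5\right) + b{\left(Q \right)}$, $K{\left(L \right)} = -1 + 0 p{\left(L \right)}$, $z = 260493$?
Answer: $- \frac{13937345}{70090142652} \approx -0.00019885$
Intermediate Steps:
$K{\left(L \right)} = -1$ ($K{\left(L \right)} = -1 + 0 L^{2} = -1 + 0 = -1$)
$R{\left(Q \right)} = 5 + Q$ ($R{\left(Q \right)} = \left(-1\right) \left(-5\right) + Q = 5 + Q$)
$\frac{R{\left(-132 \right)} + \frac{z}{111794}}{330135 + 296823} = \frac{\left(5 - 132\right) + \frac{260493}{111794}}{330135 + 296823} = \frac{-127 + 260493 \cdot \frac{1}{111794}}{626958} = \left(-127 + \frac{260493}{111794}\right) \frac{1}{626958} = \left(- \frac{13937345}{111794}\right) \frac{1}{626958} = - \frac{13937345}{70090142652}$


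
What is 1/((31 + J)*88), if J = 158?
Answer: 1/16632 ≈ 6.0125e-5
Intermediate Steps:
1/((31 + J)*88) = 1/((31 + 158)*88) = 1/(189*88) = 1/16632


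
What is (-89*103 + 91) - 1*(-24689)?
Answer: 15613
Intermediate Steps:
(-89*103 + 91) - 1*(-24689) = (-9167 + 91) + 24689 = -9076 + 24689 = 15613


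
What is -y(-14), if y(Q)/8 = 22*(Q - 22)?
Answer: 6336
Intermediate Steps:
y(Q) = -3872 + 176*Q (y(Q) = 8*(22*(Q - 22)) = 8*(22*(-22 + Q)) = 8*(-484 + 22*Q) = -3872 + 176*Q)
-y(-14) = -(-3872 + 176*(-14)) = -(-3872 - 2464) = -1*(-6336) = 6336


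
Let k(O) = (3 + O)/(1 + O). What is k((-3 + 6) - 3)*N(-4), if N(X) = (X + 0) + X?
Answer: -24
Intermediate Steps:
N(X) = 2*X (N(X) = X + X = 2*X)
k(O) = (3 + O)/(1 + O)
k((-3 + 6) - 3)*N(-4) = ((3 + ((-3 + 6) - 3))/(1 + ((-3 + 6) - 3)))*(2*(-4)) = ((3 + (3 - 3))/(1 + (3 - 3)))*(-8) = ((3 + 0)/(1 + 0))*(-8) = (3/1)*(-8) = (1*3)*(-8) = 3*(-8) = -24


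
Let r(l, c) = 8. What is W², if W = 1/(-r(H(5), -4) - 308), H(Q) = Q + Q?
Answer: 1/99856 ≈ 1.0014e-5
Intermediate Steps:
H(Q) = 2*Q
W = -1/316 (W = 1/(-1*8 - 308) = 1/(-8 - 308) = 1/(-316) = -1/316 ≈ -0.0031646)
W² = (-1/316)² = 1/99856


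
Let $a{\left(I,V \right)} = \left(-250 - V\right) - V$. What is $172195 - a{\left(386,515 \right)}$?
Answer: $173475$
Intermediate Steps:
$a{\left(I,V \right)} = -250 - 2 V$
$172195 - a{\left(386,515 \right)} = 172195 - \left(-250 - 1030\right) = 172195 - -1280 = 172195 + 1280 = 173475$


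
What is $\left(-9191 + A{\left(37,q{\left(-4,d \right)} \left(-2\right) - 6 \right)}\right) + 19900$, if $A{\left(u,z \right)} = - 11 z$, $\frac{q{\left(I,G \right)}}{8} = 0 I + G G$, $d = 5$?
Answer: $15175$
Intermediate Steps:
$q{\left(I,G \right)} = 8 G^{2}$ ($q{\left(I,G \right)} = 8 \left(0 I + G G\right) = 8 \left(0 + G^{2}\right) = 8 G^{2}$)
$\left(-9191 + A{\left(37,q{\left(-4,d \right)} \left(-2\right) - 6 \right)}\right) + 19900 = \left(-9191 - 11 \left(8 \cdot 5^{2} \left(-2\right) - 6\right)\right) + 19900 = \left(-9191 - 11 \left(8 \cdot 25 \left(-2\right) - 6\right)\right) + 19900 = \left(-9191 - 11 \left(200 \left(-2\right) - 6\right)\right) + 19900 = \left(-9191 - 11 \left(-400 - 6\right)\right) + 19900 = \left(-9191 - -4466\right) + 19900 = \left(-9191 + 4466\right) + 19900 = -4725 + 19900 = 15175$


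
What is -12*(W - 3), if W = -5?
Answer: 96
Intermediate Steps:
-12*(W - 3) = -12*(-5 - 3) = -12*(-8) = 96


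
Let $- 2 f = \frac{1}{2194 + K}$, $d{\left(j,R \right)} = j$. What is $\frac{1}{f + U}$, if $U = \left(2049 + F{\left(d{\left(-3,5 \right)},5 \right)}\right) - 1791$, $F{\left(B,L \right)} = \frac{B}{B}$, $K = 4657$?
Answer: $\frac{13702}{3548817} \approx 0.003861$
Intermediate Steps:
$F{\left(B,L \right)} = 1$
$U = 259$ ($U = \left(2049 + 1\right) - 1791 = 2050 - 1791 = 259$)
$f = - \frac{1}{13702}$ ($f = - \frac{1}{2 \left(2194 + 4657\right)} = - \frac{1}{2 \cdot 6851} = \left(- \frac{1}{2}\right) \frac{1}{6851} = - \frac{1}{13702} \approx -7.2982 \cdot 10^{-5}$)
$\frac{1}{f + U} = \frac{1}{- \frac{1}{13702} + 259} = \frac{1}{\frac{3548817}{13702}} = \frac{13702}{3548817}$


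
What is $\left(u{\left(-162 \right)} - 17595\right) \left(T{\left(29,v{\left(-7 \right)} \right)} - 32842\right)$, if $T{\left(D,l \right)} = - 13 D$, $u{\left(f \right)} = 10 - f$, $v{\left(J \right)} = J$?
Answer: $578774637$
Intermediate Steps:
$\left(u{\left(-162 \right)} - 17595\right) \left(T{\left(29,v{\left(-7 \right)} \right)} - 32842\right) = \left(\left(10 - -162\right) - 17595\right) \left(\left(-13\right) 29 - 32842\right) = \left(\left(10 + 162\right) - 17595\right) \left(-377 - 32842\right) = \left(172 - 17595\right) \left(-33219\right) = \left(-17423\right) \left(-33219\right) = 578774637$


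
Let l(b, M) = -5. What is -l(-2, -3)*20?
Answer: 100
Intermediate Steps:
-l(-2, -3)*20 = -1*(-5)*20 = 5*20 = 100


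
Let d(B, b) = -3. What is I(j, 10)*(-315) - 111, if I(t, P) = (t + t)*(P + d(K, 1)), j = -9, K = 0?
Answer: 39579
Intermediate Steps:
I(t, P) = 2*t*(-3 + P) (I(t, P) = (t + t)*(P - 3) = (2*t)*(-3 + P) = 2*t*(-3 + P))
I(j, 10)*(-315) - 111 = (2*(-9)*(-3 + 10))*(-315) - 111 = (2*(-9)*7)*(-315) - 111 = -126*(-315) - 111 = 39690 - 111 = 39579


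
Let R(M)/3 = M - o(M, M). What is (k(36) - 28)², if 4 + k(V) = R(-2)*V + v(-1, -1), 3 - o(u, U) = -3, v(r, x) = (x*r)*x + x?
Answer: 806404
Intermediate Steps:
v(r, x) = x + r*x² (v(r, x) = (r*x)*x + x = r*x² + x = x + r*x²)
o(u, U) = 6 (o(u, U) = 3 - 1*(-3) = 3 + 3 = 6)
R(M) = -18 + 3*M (R(M) = 3*(M - 1*6) = 3*(M - 6) = 3*(-6 + M) = -18 + 3*M)
k(V) = -6 - 24*V (k(V) = -4 + ((-18 + 3*(-2))*V - (1 - 1*(-1))) = -4 + ((-18 - 6)*V - (1 + 1)) = -4 + (-24*V - 1*2) = -4 + (-24*V - 2) = -4 + (-2 - 24*V) = -6 - 24*V)
(k(36) - 28)² = ((-6 - 24*36) - 28)² = ((-6 - 864) - 28)² = (-870 - 28)² = (-898)² = 806404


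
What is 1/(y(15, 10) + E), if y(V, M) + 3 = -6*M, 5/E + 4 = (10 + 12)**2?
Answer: -96/6047 ≈ -0.015876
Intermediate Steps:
E = 1/96 (E = 5/(-4 + (10 + 12)**2) = 5/(-4 + 22**2) = 5/(-4 + 484) = 5/480 = 5*(1/480) = 1/96 ≈ 0.010417)
y(V, M) = -3 - 6*M
1/(y(15, 10) + E) = 1/((-3 - 6*10) + 1/96) = 1/((-3 - 60) + 1/96) = 1/(-63 + 1/96) = 1/(-6047/96) = -96/6047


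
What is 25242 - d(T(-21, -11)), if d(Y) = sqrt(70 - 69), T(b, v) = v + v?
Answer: 25241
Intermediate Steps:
T(b, v) = 2*v
d(Y) = 1 (d(Y) = sqrt(1) = 1)
25242 - d(T(-21, -11)) = 25242 - 1*1 = 25242 - 1 = 25241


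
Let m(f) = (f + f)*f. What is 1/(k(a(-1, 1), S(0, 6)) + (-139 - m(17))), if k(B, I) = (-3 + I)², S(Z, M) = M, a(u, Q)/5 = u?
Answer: -1/708 ≈ -0.0014124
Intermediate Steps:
a(u, Q) = 5*u
m(f) = 2*f² (m(f) = (2*f)*f = 2*f²)
1/(k(a(-1, 1), S(0, 6)) + (-139 - m(17))) = 1/((-3 + 6)² + (-139 - 2*17²)) = 1/(3² + (-139 - 2*289)) = 1/(9 + (-139 - 1*578)) = 1/(9 + (-139 - 578)) = 1/(9 - 717) = 1/(-708) = -1/708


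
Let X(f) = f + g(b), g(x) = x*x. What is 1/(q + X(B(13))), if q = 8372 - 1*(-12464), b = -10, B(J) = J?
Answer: 1/20949 ≈ 4.7735e-5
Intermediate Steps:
g(x) = x**2
q = 20836 (q = 8372 + 12464 = 20836)
X(f) = 100 + f (X(f) = f + (-10)**2 = f + 100 = 100 + f)
1/(q + X(B(13))) = 1/(20836 + (100 + 13)) = 1/(20836 + 113) = 1/20949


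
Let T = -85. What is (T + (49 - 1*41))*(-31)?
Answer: 2387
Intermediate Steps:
(T + (49 - 1*41))*(-31) = (-85 + (49 - 1*41))*(-31) = (-85 + (49 - 41))*(-31) = (-85 + 8)*(-31) = -77*(-31) = 2387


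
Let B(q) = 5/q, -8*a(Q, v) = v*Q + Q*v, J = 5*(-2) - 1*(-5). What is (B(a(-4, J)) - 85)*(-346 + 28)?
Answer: 27348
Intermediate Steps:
J = -5 (J = -10 + 5 = -5)
a(Q, v) = -Q*v/4 (a(Q, v) = -(v*Q + Q*v)/8 = -(Q*v + Q*v)/8 = -Q*v/4)
(B(a(-4, J)) - 85)*(-346 + 28) = (5/((-1/4*(-4)*(-5))) - 85)*(-346 + 28) = (5/(-5) - 85)*(-318) = (5*(-1/5) - 85)*(-318) = (-1 - 85)*(-318) = -86*(-318) = 27348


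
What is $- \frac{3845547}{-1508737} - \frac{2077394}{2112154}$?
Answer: $\frac{226733922130}{144849313159} \approx 1.5653$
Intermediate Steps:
$- \frac{3845547}{-1508737} - \frac{2077394}{2112154} = \left(-3845547\right) \left(- \frac{1}{1508737}\right) - \frac{94427}{96007} = \frac{3845547}{1508737} - \frac{94427}{96007} = \frac{226733922130}{144849313159}$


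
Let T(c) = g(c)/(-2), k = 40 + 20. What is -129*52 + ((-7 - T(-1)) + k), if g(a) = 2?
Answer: -6654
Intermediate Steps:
k = 60
T(c) = -1 (T(c) = 2/(-2) = 2*(-1/2) = -1)
-129*52 + ((-7 - T(-1)) + k) = -129*52 + ((-7 - 1*(-1)) + 60) = -6708 + ((-7 + 1) + 60) = -6708 + (-6 + 60) = -6708 + 54 = -6654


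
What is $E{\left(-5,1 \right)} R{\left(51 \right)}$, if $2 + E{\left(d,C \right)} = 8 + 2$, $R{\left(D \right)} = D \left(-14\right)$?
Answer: $-5712$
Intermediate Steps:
$R{\left(D \right)} = - 14 D$
$E{\left(d,C \right)} = 8$ ($E{\left(d,C \right)} = -2 + \left(8 + 2\right) = -2 + 10 = 8$)
$E{\left(-5,1 \right)} R{\left(51 \right)} = 8 \left(\left(-14\right) 51\right) = 8 \left(-714\right) = -5712$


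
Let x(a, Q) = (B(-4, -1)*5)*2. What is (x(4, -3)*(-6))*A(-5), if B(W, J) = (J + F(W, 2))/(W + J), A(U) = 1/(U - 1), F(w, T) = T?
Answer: -2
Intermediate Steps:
A(U) = 1/(-1 + U)
B(W, J) = (2 + J)/(J + W) (B(W, J) = (J + 2)/(W + J) = (2 + J)/(J + W))
x(a, Q) = -2 (x(a, Q) = (((2 - 1)/(-1 - 4))*5)*2 = ((1/(-5))*5)*2 = (-⅕*1*5)*2 = -⅕*5*2 = -1*2 = -2)
(x(4, -3)*(-6))*A(-5) = (-2*(-6))/(-1 - 5) = 12/(-6) = 12*(-⅙) = -2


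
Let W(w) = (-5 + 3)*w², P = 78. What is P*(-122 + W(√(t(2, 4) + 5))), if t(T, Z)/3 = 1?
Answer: -10764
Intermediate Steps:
t(T, Z) = 3 (t(T, Z) = 3*1 = 3)
W(w) = -2*w²
P*(-122 + W(√(t(2, 4) + 5))) = 78*(-122 - 2*(√(3 + 5))²) = 78*(-122 - 2*(√8)²) = 78*(-122 - 2*(2*√2)²) = 78*(-122 - 2*8) = 78*(-122 - 16) = 78*(-138) = -10764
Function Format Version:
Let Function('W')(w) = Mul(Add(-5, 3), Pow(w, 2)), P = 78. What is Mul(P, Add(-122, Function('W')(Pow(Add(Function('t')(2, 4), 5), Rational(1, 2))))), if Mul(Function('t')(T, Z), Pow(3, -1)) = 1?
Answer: -10764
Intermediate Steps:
Function('t')(T, Z) = 3 (Function('t')(T, Z) = Mul(3, 1) = 3)
Function('W')(w) = Mul(-2, Pow(w, 2))
Mul(P, Add(-122, Function('W')(Pow(Add(Function('t')(2, 4), 5), Rational(1, 2))))) = Mul(78, Add(-122, Mul(-2, Pow(Pow(Add(3, 5), Rational(1, 2)), 2)))) = Mul(78, Add(-122, Mul(-2, Pow(Pow(8, Rational(1, 2)), 2)))) = Mul(78, Add(-122, Mul(-2, Pow(Mul(2, Pow(2, Rational(1, 2))), 2)))) = Mul(78, Add(-122, Mul(-2, 8))) = Mul(78, Add(-122, -16)) = Mul(78, -138) = -10764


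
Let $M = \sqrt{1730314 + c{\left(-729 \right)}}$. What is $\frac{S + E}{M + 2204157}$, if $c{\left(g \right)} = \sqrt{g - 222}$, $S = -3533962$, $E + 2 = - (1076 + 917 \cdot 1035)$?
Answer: $- \frac{4484135}{2204157 + \sqrt{1730314 + i \sqrt{951}}} \approx -2.0332 + 1.0806 \cdot 10^{-8} i$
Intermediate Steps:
$E = -950173$ ($E = -2 - \left(1076 + 917 \cdot 1035\right) = -2 - \left(1076 + 949095\right) = -2 - 950171 = -950173$)
$c{\left(g \right)} = \sqrt{-222 + g}$
$M = \sqrt{1730314 + i \sqrt{951}}$ ($M = \sqrt{1730314 + \sqrt{-222 - 729}} = \sqrt{1730314 + \sqrt{-951}} = \sqrt{1730314 + i \sqrt{951}} \approx 1315.4 + 0.01 i$)
$\frac{S + E}{M + 2204157} = \frac{-3533962 - 950173}{\sqrt{1730314 + i \sqrt{951}} + 2204157} = - \frac{4484135}{2204157 + \sqrt{1730314 + i \sqrt{951}}}$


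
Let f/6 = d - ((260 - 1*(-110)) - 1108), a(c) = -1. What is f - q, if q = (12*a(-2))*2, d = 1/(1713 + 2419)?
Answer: 9197835/2066 ≈ 4452.0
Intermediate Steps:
d = 1/4132 ≈ 0.00024201
f = 9148251/2066 (f = 6*(1/4132 - ((260 - 1*(-110)) - 1108)) = 6*(1/4132 - ((260 + 110) - 1108)) = 6*(1/4132 - (370 - 1108)) = 6*(1/4132 - 1*(-738)) = 6*(1/4132 + 738) = 6*(3049417/4132) = 9148251/2066 ≈ 4428.0)
q = -24 (q = (12*(-1))*2 = -12*2 = -24)
f - q = 9148251/2066 - 1*(-24) = 9148251/2066 + 24 = 9197835/2066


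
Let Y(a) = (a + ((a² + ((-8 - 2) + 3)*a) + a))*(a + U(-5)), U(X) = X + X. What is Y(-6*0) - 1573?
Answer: -1573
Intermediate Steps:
U(X) = 2*X
Y(a) = (-10 + a)*(a² - 5*a) (Y(a) = (a + ((a² + ((-8 - 2) + 3)*a) + a))*(a + 2*(-5)) = (a + ((a² + (-10 + 3)*a) + a))*(a - 10) = (a + ((a² - 7*a) + a))*(-10 + a) = (a + (a² - 6*a))*(-10 + a) = (a² - 5*a)*(-10 + a) = (-10 + a)*(a² - 5*a))
Y(-6*0) - 1573 = (-6*0)*(50 + (-6*0)² - (-90)*0) - 1573 = 0*(50 + 0² - 15*0) - 1573 = 0*(50 + 0 + 0) - 1573 = 0*50 - 1573 = 0 - 1573 = -1573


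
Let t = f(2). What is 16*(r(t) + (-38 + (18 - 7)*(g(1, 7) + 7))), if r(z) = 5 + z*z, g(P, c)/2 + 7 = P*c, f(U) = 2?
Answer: 768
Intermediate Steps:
g(P, c) = -14 + 2*P*c (g(P, c) = -14 + 2*(P*c) = -14 + 2*P*c)
t = 2
r(z) = 5 + z**2
16*(r(t) + (-38 + (18 - 7)*(g(1, 7) + 7))) = 16*((5 + 2**2) + (-38 + (18 - 7)*((-14 + 2*1*7) + 7))) = 16*((5 + 4) + (-38 + 11*((-14 + 14) + 7))) = 16*(9 + (-38 + 11*(0 + 7))) = 16*(9 + (-38 + 11*7)) = 16*(9 + (-38 + 77)) = 16*(9 + 39) = 16*48 = 768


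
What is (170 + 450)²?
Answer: 384400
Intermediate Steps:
(170 + 450)² = 620² = 384400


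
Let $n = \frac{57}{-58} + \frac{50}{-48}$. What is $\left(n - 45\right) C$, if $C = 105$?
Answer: $- \frac{1145515}{232} \approx -4937.6$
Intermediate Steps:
$n = - \frac{1409}{696}$ ($n = 57 \left(- \frac{1}{58}\right) + 50 \left(- \frac{1}{48}\right) = - \frac{57}{58} - \frac{25}{24} = - \frac{1409}{696} \approx -2.0244$)
$\left(n - 45\right) C = \left(- \frac{1409}{696} - 45\right) 105 = \left(- \frac{32729}{696}\right) 105 = - \frac{1145515}{232}$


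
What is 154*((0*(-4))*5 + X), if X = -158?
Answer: -24332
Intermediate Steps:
154*((0*(-4))*5 + X) = 154*((0*(-4))*5 - 158) = 154*(0*5 - 158) = 154*(0 - 158) = 154*(-158) = -24332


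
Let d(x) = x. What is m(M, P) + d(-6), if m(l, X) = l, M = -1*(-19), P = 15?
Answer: 13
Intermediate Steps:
M = 19
m(M, P) + d(-6) = 19 - 6 = 13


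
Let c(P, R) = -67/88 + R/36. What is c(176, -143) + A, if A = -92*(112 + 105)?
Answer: -15815237/792 ≈ -19969.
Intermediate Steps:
A = -19964 (A = -92*217 = -19964)
c(P, R) = -67/88 + R/36 (c(P, R) = -67*1/88 + R*(1/36) = -67/88 + R/36)
c(176, -143) + A = (-67/88 + (1/36)*(-143)) - 19964 = (-67/88 - 143/36) - 19964 = -3749/792 - 19964 = -15815237/792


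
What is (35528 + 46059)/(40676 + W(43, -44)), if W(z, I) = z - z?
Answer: 81587/40676 ≈ 2.0058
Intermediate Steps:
W(z, I) = 0
(35528 + 46059)/(40676 + W(43, -44)) = (35528 + 46059)/(40676 + 0) = 81587/40676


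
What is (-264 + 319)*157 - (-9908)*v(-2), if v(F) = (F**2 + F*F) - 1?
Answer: 77991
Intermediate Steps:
v(F) = -1 + 2*F**2 (v(F) = (F**2 + F**2) - 1 = 2*F**2 - 1 = -1 + 2*F**2)
(-264 + 319)*157 - (-9908)*v(-2) = (-264 + 319)*157 - (-9908)*(-1 + 2*(-2)**2) = 55*157 - (-9908)*(-1 + 2*4) = 8635 - (-9908)*(-1 + 8) = 8635 - (-9908)*7 = 8635 - 1*(-69356) = 8635 + 69356 = 77991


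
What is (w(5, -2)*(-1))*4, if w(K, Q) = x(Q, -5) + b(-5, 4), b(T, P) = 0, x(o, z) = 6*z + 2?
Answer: 112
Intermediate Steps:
x(o, z) = 2 + 6*z
w(K, Q) = -28 (w(K, Q) = (2 + 6*(-5)) + 0 = (2 - 30) + 0 = -28 + 0 = -28)
(w(5, -2)*(-1))*4 = -28*(-1)*4 = 28*4 = 112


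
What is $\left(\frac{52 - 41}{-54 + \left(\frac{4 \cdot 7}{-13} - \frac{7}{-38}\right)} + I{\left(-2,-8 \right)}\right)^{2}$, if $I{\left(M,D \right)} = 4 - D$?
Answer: $\frac{106506933316}{764467201} \approx 139.32$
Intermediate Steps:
$\left(\frac{52 - 41}{-54 + \left(\frac{4 \cdot 7}{-13} - \frac{7}{-38}\right)} + I{\left(-2,-8 \right)}\right)^{2} = \left(\frac{52 - 41}{-54 + \left(\frac{4 \cdot 7}{-13} - \frac{7}{-38}\right)} + \left(4 - -8\right)\right)^{2} = \left(\frac{11}{-54 + \left(28 \left(- \frac{1}{13}\right) - - \frac{7}{38}\right)} + \left(4 + 8\right)\right)^{2} = \left(\frac{11}{-54 + \left(- \frac{28}{13} + \frac{7}{38}\right)} + 12\right)^{2} = \left(\frac{11}{-54 - \frac{973}{494}} + 12\right)^{2} = \left(\frac{11}{- \frac{27649}{494}} + 12\right)^{2} = \left(11 \left(- \frac{494}{27649}\right) + 12\right)^{2} = \left(- \frac{5434}{27649} + 12\right)^{2} = \left(\frac{326354}{27649}\right)^{2} = \frac{106506933316}{764467201}$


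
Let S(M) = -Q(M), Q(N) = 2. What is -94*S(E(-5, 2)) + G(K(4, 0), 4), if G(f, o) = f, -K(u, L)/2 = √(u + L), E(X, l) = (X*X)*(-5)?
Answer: 184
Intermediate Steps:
E(X, l) = -5*X² (E(X, l) = X²*(-5) = -5*X²)
K(u, L) = -2*√(L + u) (K(u, L) = -2*√(u + L) = -2*√(L + u))
S(M) = -2 (S(M) = -1*2 = -2)
-94*S(E(-5, 2)) + G(K(4, 0), 4) = -94*(-2) - 2*√(0 + 4) = 188 - 2*√4 = 188 - 2*2 = 188 - 4 = 184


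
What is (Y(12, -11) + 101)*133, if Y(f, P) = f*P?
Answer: -4123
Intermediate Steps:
Y(f, P) = P*f
(Y(12, -11) + 101)*133 = (-11*12 + 101)*133 = (-132 + 101)*133 = -31*133 = -4123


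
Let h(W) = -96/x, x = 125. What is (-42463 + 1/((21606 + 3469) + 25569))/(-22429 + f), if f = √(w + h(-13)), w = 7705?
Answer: 182702570527875/96502206603328 + 3584160285*√4815145/1061524272636608 ≈ 1.9007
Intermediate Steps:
h(W) = -96/125
f = √4815145/25 (f = √(7705 - 96/125) = √(963029/125) = √4815145/25 ≈ 87.774)
(-42463 + 1/((21606 + 3469) + 25569))/(-22429 + f) = (-42463 + 1/((21606 + 3469) + 25569))/(-22429 + √4815145/25) = (-42463 + 1/(25075 + 25569))/(-22429 + √4815145/25) = (-42463 + 1/50644)/(-22429 + √4815145/25) = -2150496171/(50644*(-22429 + √4815145/25))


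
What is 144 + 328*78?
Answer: 25728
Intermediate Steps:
144 + 328*78 = 144 + 25584 = 25728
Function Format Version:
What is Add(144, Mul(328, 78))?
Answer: 25728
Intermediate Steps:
Add(144, Mul(328, 78)) = Add(144, 25584) = 25728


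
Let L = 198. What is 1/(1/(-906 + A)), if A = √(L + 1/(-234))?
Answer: -906 + √1204606/78 ≈ -891.93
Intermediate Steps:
A = √1204606/78 (A = √(198 + 1/(-234)) = √(198 - 1/234) = √(46331/234) = √1204606/78 ≈ 14.071)
1/(1/(-906 + A)) = 1/(1/(-906 + √1204606/78)) = -906 + √1204606/78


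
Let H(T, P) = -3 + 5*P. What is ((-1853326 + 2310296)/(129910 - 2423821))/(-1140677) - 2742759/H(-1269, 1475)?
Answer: -7176734786435461133/19289660108830884 ≈ -372.05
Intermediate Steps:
((-1853326 + 2310296)/(129910 - 2423821))/(-1140677) - 2742759/H(-1269, 1475) = ((-1853326 + 2310296)/(129910 - 2423821))/(-1140677) - 2742759/(-3 + 5*1475) = (456970/(-2293911))*(-1/1140677) - 2742759/(-3 + 7375) = (456970*(-1/2293911))*(-1/1140677) - 2742759/7372 = -456970/2293911*(-1/1140677) - 2742759*1/7372 = 456970/2616611517747 - 2742759/7372 = -7176734786435461133/19289660108830884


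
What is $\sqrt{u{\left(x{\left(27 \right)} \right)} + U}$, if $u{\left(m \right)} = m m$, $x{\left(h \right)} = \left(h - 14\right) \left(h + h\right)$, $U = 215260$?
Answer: $4 \sqrt{44254} \approx 841.47$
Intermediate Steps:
$x{\left(h \right)} = 2 h \left(-14 + h\right)$ ($x{\left(h \right)} = \left(-14 + h\right) 2 h = 2 h \left(-14 + h\right)$)
$u{\left(m \right)} = m^{2}$
$\sqrt{u{\left(x{\left(27 \right)} \right)} + U} = \sqrt{\left(2 \cdot 27 \left(-14 + 27\right)\right)^{2} + 215260} = \sqrt{\left(2 \cdot 27 \cdot 13\right)^{2} + 215260} = \sqrt{702^{2} + 215260} = \sqrt{492804 + 215260} = \sqrt{708064} = 4 \sqrt{44254}$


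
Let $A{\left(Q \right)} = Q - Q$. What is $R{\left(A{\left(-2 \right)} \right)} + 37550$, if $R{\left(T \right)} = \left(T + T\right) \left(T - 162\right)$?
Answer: $37550$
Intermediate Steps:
$A{\left(Q \right)} = 0$
$R{\left(T \right)} = 2 T \left(-162 + T\right)$
$R{\left(A{\left(-2 \right)} \right)} + 37550 = 2 \cdot 0 \left(-162 + 0\right) + 37550 = 2 \cdot 0 \left(-162\right) + 37550 = 0 + 37550 = 37550$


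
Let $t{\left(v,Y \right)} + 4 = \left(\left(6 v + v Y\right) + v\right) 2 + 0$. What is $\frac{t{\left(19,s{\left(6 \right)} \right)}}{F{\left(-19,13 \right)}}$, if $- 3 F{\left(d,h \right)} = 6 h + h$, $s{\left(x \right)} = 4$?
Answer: $- \frac{1242}{91} \approx -13.648$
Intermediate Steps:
$F{\left(d,h \right)} = - \frac{7 h}{3}$ ($F{\left(d,h \right)} = - \frac{6 h + h}{3} = - \frac{7 h}{3}$)
$t{\left(v,Y \right)} = -4 + 14 v + 2 Y v$ ($t{\left(v,Y \right)} = -4 + \left(\left(\left(6 v + v Y\right) + v\right) 2 + 0\right) = -4 + \left(\left(\left(6 v + Y v\right) + v\right) 2 + 0\right) = -4 + \left(\left(7 v + Y v\right) 2 + 0\right) = -4 + \left(\left(14 v + 2 Y v\right) + 0\right) = -4 + \left(14 v + 2 Y v\right) = -4 + 14 v + 2 Y v$)
$\frac{t{\left(19,s{\left(6 \right)} \right)}}{F{\left(-19,13 \right)}} = \frac{-4 + 14 \cdot 19 + 2 \cdot 4 \cdot 19}{\left(- \frac{7}{3}\right) 13} = \frac{-4 + 266 + 152}{- \frac{91}{3}} = 414 \left(- \frac{3}{91}\right) = - \frac{1242}{91}$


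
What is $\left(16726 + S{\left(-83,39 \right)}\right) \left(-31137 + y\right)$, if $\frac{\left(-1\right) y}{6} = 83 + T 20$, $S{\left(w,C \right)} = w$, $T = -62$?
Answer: $-402677385$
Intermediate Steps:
$y = 6942$ ($y = - 6 \left(83 - 1240\right) = \left(-6\right) \left(-1157\right) = 6942$)
$\left(16726 + S{\left(-83,39 \right)}\right) \left(-31137 + y\right) = \left(16726 - 83\right) \left(-31137 + 6942\right) = 16643 \left(-24195\right) = -402677385$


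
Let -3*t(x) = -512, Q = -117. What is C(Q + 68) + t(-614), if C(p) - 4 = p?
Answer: 377/3 ≈ 125.67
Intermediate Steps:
C(p) = 4 + p
t(x) = 512/3 (t(x) = -⅓*(-512) = 512/3)
C(Q + 68) + t(-614) = (4 + (-117 + 68)) + 512/3 = (4 - 49) + 512/3 = -45 + 512/3 = 377/3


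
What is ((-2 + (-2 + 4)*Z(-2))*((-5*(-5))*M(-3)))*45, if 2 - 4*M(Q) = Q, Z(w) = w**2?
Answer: 16875/2 ≈ 8437.5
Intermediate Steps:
M(Q) = 1/2 - Q/4
((-2 + (-2 + 4)*Z(-2))*((-5*(-5))*M(-3)))*45 = ((-2 + (-2 + 4)*(-2)**2)*((-5*(-5))*(1/2 - 1/4*(-3))))*45 = ((-2 + 2*4)*(25*(1/2 + 3/4)))*45 = ((-2 + 8)*(25*(5/4)))*45 = (6*(125/4))*45 = (375/2)*45 = 16875/2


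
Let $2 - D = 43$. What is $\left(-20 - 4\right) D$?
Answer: $984$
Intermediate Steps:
$D = -41$ ($D = 2 - 43 = -41$)
$\left(-20 - 4\right) D = \left(-20 - 4\right) \left(-41\right) = \left(-24\right) \left(-41\right) = 984$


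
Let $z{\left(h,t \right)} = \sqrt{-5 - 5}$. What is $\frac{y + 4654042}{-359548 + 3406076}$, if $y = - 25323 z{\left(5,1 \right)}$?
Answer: $\frac{2327021}{1523264} - \frac{25323 i \sqrt{10}}{3046528} \approx 1.5277 - 0.026285 i$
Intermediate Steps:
$z{\left(h,t \right)} = i \sqrt{10}$ ($z{\left(h,t \right)} = \sqrt{-10} = i \sqrt{10}$)
$y = - 25323 i \sqrt{10} \approx - 80078.0 i$
$\frac{y + 4654042}{-359548 + 3406076} = \frac{- 25323 i \sqrt{10} + 4654042}{-359548 + 3406076} = \frac{4654042 - 25323 i \sqrt{10}}{3046528} = \left(4654042 - 25323 i \sqrt{10}\right) \frac{1}{3046528} = \frac{2327021}{1523264} - \frac{25323 i \sqrt{10}}{3046528}$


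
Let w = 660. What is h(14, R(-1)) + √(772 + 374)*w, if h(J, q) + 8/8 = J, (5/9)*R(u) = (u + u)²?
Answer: 13 + 660*√1146 ≈ 22356.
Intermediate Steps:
R(u) = 36*u²/5 (R(u) = 9*(u + u)²/5 = 9*(2*u)²/5 = 9*(4*u²)/5 = 36*u²/5)
h(J, q) = -1 + J
h(14, R(-1)) + √(772 + 374)*w = (-1 + 14) + √(772 + 374)*660 = 13 + √1146*660 = 13 + 660*√1146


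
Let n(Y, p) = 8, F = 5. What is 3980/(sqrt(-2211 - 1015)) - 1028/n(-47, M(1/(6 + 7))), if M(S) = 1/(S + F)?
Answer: -257/2 - 1990*I*sqrt(3226)/1613 ≈ -128.5 - 70.073*I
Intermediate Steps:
M(S) = 1/(5 + S) (M(S) = 1/(S + 5) = 1/(5 + S))
3980/(sqrt(-2211 - 1015)) - 1028/n(-47, M(1/(6 + 7))) = 3980/(sqrt(-2211 - 1015)) - 1028/8 = 3980/(sqrt(-3226)) - 1028*1/8 = 3980/((I*sqrt(3226))) - 257/2 = 3980*(-I*sqrt(3226)/3226) - 257/2 = -1990*I*sqrt(3226)/1613 - 257/2 = -257/2 - 1990*I*sqrt(3226)/1613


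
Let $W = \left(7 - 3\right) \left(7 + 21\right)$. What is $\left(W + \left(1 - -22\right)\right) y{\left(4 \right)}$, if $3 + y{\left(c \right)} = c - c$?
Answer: $-405$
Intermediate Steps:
$y{\left(c \right)} = -3$ ($y{\left(c \right)} = -3 + \left(c - c\right) = -3 + 0 = -3$)
$W = 112$ ($W = 4 \cdot 28 = 112$)
$\left(W + \left(1 - -22\right)\right) y{\left(4 \right)} = \left(112 + \left(1 - -22\right)\right) \left(-3\right) = \left(112 + \left(1 + 22\right)\right) \left(-3\right) = \left(112 + 23\right) \left(-3\right) = 135 \left(-3\right) = -405$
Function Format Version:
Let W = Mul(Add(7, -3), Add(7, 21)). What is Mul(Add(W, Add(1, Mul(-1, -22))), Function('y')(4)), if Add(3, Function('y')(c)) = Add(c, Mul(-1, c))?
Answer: -405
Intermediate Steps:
Function('y')(c) = -3 (Function('y')(c) = Add(-3, Add(c, Mul(-1, c))) = Add(-3, 0) = -3)
W = 112 (W = Mul(4, 28) = 112)
Mul(Add(W, Add(1, Mul(-1, -22))), Function('y')(4)) = Mul(Add(112, Add(1, Mul(-1, -22))), -3) = Mul(Add(112, Add(1, 22)), -3) = Mul(Add(112, 23), -3) = Mul(135, -3) = -405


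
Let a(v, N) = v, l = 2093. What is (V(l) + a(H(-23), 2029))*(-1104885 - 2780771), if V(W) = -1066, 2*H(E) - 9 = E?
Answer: 4169308888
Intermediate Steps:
H(E) = 9/2 + E/2
(V(l) + a(H(-23), 2029))*(-1104885 - 2780771) = (-1066 + (9/2 + (½)*(-23)))*(-1104885 - 2780771) = (-1066 + (9/2 - 23/2))*(-3885656) = (-1066 - 7)*(-3885656) = -1073*(-3885656) = 4169308888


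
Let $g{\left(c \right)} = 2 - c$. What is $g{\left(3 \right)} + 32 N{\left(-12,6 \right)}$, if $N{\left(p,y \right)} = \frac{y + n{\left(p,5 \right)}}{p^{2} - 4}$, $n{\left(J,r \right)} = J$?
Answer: $- \frac{83}{35} \approx -2.3714$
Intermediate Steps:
$N{\left(p,y \right)} = \frac{p + y}{-4 + p^{2}}$ ($N{\left(p,y \right)} = \frac{y + p}{p^{2} - 4} = \frac{p + y}{-4 + p^{2}}$)
$g{\left(3 \right)} + 32 N{\left(-12,6 \right)} = \left(2 - 3\right) + 32 \frac{-12 + 6}{-4 + \left(-12\right)^{2}} = \left(2 - 3\right) + 32 \frac{1}{-4 + 144} \left(-6\right) = -1 + 32 \cdot \frac{1}{140} \left(-6\right) = -1 + 32 \left(- \frac{3}{70}\right) = -1 - \frac{48}{35} = - \frac{83}{35}$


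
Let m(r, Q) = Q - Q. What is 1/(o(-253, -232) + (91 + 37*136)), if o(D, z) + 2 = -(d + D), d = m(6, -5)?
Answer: 1/5374 ≈ 0.00018608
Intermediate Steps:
m(r, Q) = 0
d = 0
o(D, z) = -2 - D (o(D, z) = -2 - (0 + D) = -2 - D)
1/(o(-253, -232) + (91 + 37*136)) = 1/((-2 - 1*(-253)) + (91 + 37*136)) = 1/((-2 + 253) + (91 + 5032)) = 1/(251 + 5123) = 1/5374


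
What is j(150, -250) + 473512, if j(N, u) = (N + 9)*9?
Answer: 474943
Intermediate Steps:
j(N, u) = 81 + 9*N (j(N, u) = (9 + N)*9 = 81 + 9*N)
j(150, -250) + 473512 = (81 + 9*150) + 473512 = (81 + 1350) + 473512 = 1431 + 473512 = 474943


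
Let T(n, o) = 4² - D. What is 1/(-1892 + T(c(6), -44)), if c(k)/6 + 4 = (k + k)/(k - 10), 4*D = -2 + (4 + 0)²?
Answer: -2/3759 ≈ -0.00053206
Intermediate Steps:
D = 7/2 (D = (-2 + (4 + 0)²)/4 = (-2 + 4²)/4 = (-2 + 16)/4 = (¼)*14 = 7/2 ≈ 3.5000)
c(k) = -24 + 12*k/(-10 + k) (c(k) = -24 + 6*((k + k)/(k - 10)) = -24 + 6*((2*k)/(-10 + k)) = -24 + 6*(2*k/(-10 + k)) = -24 + 12*k/(-10 + k))
T(n, o) = 25/2 (T(n, o) = 4² - 1*7/2 = 16 - 7/2 = 25/2)
1/(-1892 + T(c(6), -44)) = 1/(-1892 + 25/2) = 1/(-3759/2) = -2/3759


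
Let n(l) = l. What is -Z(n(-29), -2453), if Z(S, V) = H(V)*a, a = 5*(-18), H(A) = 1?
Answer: 90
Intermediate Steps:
a = -90
Z(S, V) = -90 (Z(S, V) = 1*(-90) = -90)
-Z(n(-29), -2453) = -1*(-90) = 90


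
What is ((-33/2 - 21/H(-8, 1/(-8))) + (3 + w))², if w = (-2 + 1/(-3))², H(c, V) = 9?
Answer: 34969/324 ≈ 107.93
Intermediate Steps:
w = 49/9 (w = (-2 - ⅓)² = (-7/3)² = 49/9 ≈ 5.4444)
((-33/2 - 21/H(-8, 1/(-8))) + (3 + w))² = ((-33/2 - 21/9) + (3 + 49/9))² = ((-33*½ - 21*⅑) + 76/9)² = ((-33/2 - 7/3) + 76/9)² = (-113/6 + 76/9)² = (-187/18)² = 34969/324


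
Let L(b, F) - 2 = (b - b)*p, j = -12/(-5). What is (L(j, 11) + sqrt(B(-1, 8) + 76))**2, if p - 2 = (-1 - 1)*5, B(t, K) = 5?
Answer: 121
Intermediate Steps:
p = -8 (p = 2 + (-1 - 1)*5 = 2 - 2*5 = 2 - 10 = -8)
j = 12/5 (j = -12*(-1/5) = 12/5 ≈ 2.4000)
L(b, F) = 2 (L(b, F) = 2 + (b - b)*(-8) = 2 + 0*(-8) = 2 + 0 = 2)
(L(j, 11) + sqrt(B(-1, 8) + 76))**2 = (2 + sqrt(5 + 76))**2 = (2 + sqrt(81))**2 = (2 + 9)**2 = 11**2 = 121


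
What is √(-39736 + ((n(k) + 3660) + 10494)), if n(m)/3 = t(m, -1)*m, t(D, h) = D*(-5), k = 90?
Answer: I*√147082 ≈ 383.51*I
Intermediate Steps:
t(D, h) = -5*D
n(m) = -15*m² (n(m) = 3*((-5*m)*m) = 3*(-5*m²) = -15*m²)
√(-39736 + ((n(k) + 3660) + 10494)) = √(-39736 + ((-15*90² + 3660) + 10494)) = √(-39736 + ((-15*8100 + 3660) + 10494)) = √(-39736 + ((-121500 + 3660) + 10494)) = √(-39736 + (-117840 + 10494)) = √(-39736 - 107346) = √(-147082) = I*√147082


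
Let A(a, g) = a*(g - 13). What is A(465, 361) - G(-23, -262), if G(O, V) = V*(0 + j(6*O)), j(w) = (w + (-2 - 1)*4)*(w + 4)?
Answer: 5428020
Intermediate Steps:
j(w) = (-12 + w)*(4 + w) (j(w) = (w - 3*4)*(4 + w) = (w - 12)*(4 + w) = (-12 + w)*(4 + w))
A(a, g) = a*(-13 + g)
G(O, V) = V*(-48 - 48*O + 36*O²) (G(O, V) = V*(0 + (-48 + (6*O)² - 48*O)) = V*(0 + (-48 + 36*O² - 48*O)) = V*(0 + (-48 - 48*O + 36*O²)) = V*(-48 - 48*O + 36*O²))
A(465, 361) - G(-23, -262) = 465*(-13 + 361) - 12*(-262)*(-4 - 4*(-23) + 3*(-23)²) = 465*348 - 12*(-262)*(-4 + 92 + 3*529) = 161820 - 12*(-262)*(-4 + 92 + 1587) = 161820 - 12*(-262)*1675 = 161820 - 1*(-5266200) = 161820 + 5266200 = 5428020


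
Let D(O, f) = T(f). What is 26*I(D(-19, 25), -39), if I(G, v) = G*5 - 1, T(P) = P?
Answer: 3224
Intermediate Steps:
D(O, f) = f
I(G, v) = -1 + 5*G (I(G, v) = 5*G - 1 = -1 + 5*G)
26*I(D(-19, 25), -39) = 26*(-1 + 5*25) = 26*(-1 + 125) = 26*124 = 3224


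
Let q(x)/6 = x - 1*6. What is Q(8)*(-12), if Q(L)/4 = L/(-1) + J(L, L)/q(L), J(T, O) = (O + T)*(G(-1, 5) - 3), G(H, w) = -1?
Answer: 640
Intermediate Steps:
J(T, O) = -4*O - 4*T (J(T, O) = (O + T)*(-1 - 3) = (O + T)*(-4) = -4*O - 4*T)
q(x) = -36 + 6*x (q(x) = 6*(x - 1*6) = 6*(x - 6) = 6*(-6 + x) = -36 + 6*x)
Q(L) = -4*L - 32*L/(-36 + 6*L) (Q(L) = 4*(L/(-1) + (-4*L - 4*L)/(-36 + 6*L)) = 4*(L*(-1) + (-8*L)/(-36 + 6*L)) = 4*(-L - 8*L/(-36 + 6*L)) = -4*L - 32*L/(-36 + 6*L))
Q(8)*(-12) = ((4/3)*8*(14 - 3*8)/(-6 + 8))*(-12) = ((4/3)*8*(14 - 24)/2)*(-12) = ((4/3)*8*(½)*(-10))*(-12) = -160/3*(-12) = 640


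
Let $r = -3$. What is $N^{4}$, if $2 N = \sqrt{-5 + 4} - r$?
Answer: $\frac{\left(3 + i\right)^{4}}{16} \approx 1.75 + 6.0 i$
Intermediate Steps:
$N = \frac{3}{2} + \frac{i}{2}$ ($N = \frac{\sqrt{-5 + 4} - -3}{2} = \frac{\sqrt{-1} + 3}{2} = \frac{i + 3}{2} = \frac{3 + i}{2} = \frac{3}{2} + \frac{i}{2} \approx 1.5 + 0.5 i$)
$N^{4} = \left(\frac{3}{2} + \frac{i}{2}\right)^{4}$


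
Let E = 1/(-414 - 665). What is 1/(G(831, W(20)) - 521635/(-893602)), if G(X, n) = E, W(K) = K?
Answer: 964196558/561950563 ≈ 1.7158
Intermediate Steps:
E = -1/1079 (E = 1/(-1079) = -1/1079 ≈ -0.00092678)
G(X, n) = -1/1079
1/(G(831, W(20)) - 521635/(-893602)) = 1/(-1/1079 - 521635/(-893602)) = 1/(-1/1079 - 521635*(-1/893602)) = 1/(-1/1079 + 521635/893602) = 1/(561950563/964196558) = 964196558/561950563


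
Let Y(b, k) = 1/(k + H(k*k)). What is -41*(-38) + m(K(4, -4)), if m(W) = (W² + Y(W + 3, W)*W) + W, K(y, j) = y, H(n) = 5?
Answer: 14206/9 ≈ 1578.4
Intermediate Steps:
Y(b, k) = 1/(5 + k) (Y(b, k) = 1/(k + 5) = 1/(5 + k))
m(W) = W + W² + W/(5 + W) (m(W) = (W² + W/(5 + W)) + W = W + W² + W/(5 + W))
-41*(-38) + m(K(4, -4)) = -41*(-38) + 4*(1 + (1 + 4)*(5 + 4))/(5 + 4) = 1558 + 4*(1 + 5*9)/9 = 1558 + 4*(⅑)*(1 + 45) = 1558 + 4*(⅑)*46 = 1558 + 184/9 = 14206/9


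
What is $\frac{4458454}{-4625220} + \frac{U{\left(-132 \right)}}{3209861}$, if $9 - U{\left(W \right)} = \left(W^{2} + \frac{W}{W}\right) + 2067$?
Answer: $- \frac{7200565388077}{7423156647210} \approx -0.97001$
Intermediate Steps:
$U{\left(W \right)} = -2059 - W^{2}$ ($U{\left(W \right)} = 9 - \left(\left(W^{2} + \frac{W}{W}\right) + 2067\right) = 9 - \left(\left(W^{2} + 1\right) + 2067\right) = 9 - \left(\left(1 + W^{2}\right) + 2067\right) = 9 - \left(2068 + W^{2}\right) = -2059 - W^{2}$)
$\frac{4458454}{-4625220} + \frac{U{\left(-132 \right)}}{3209861} = \frac{4458454}{-4625220} + \frac{-2059 - \left(-132\right)^{2}}{3209861} = 4458454 \left(- \frac{1}{4625220}\right) + \left(-2059 - 17424\right) \frac{1}{3209861} = - \frac{2229227}{2312610} + \left(-2059 - 17424\right) \frac{1}{3209861} = - \frac{2229227}{2312610} - \frac{19483}{3209861} = - \frac{7200565388077}{7423156647210}$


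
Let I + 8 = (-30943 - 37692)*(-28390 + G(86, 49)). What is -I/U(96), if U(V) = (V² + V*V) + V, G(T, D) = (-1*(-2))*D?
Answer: -161818451/1544 ≈ -1.0480e+5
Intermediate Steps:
G(T, D) = 2*D
U(V) = V + 2*V² (U(V) = (V² + V²) + V = 2*V² + V = V + 2*V²)
I = 1941821412 (I = -8 + (-30943 - 37692)*(-28390 + 2*49) = -8 - 68635*(-28390 + 98) = -8 - 68635*(-28292) = -8 + 1941821420 = 1941821412)
-I/U(96) = -1941821412/(96*(1 + 2*96)) = -1941821412/(96*(1 + 192)) = -1941821412/(96*193) = -1941821412/18528 = -1*161818451/1544 = -161818451/1544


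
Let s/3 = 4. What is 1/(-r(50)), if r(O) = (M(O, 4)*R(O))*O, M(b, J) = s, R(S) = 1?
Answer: -1/600 ≈ -0.0016667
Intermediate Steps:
s = 12 (s = 3*4 = 12)
M(b, J) = 12
r(O) = 12*O (r(O) = (12*1)*O = 12*O)
1/(-r(50)) = 1/(-12*50) = 1/(-1*600) = 1/(-600) = -1/600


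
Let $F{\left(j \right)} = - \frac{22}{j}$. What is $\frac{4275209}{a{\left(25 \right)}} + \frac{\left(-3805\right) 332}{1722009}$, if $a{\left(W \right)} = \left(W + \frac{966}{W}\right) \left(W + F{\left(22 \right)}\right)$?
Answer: $\frac{61333491017395}{21917730552} \approx 2798.4$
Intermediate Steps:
$a{\left(W \right)} = \left(-1 + W\right) \left(W + \frac{966}{W}\right)$ ($a{\left(W \right)} = \left(W + \frac{966}{W}\right) \left(W - \frac{22}{22}\right) = \left(W + \frac{966}{W}\right) \left(W - 1\right) = \left(W + \frac{966}{W}\right) \left(-1 + W\right) = \left(-1 + W\right) \left(W + \frac{966}{W}\right)$)
$\frac{4275209}{a{\left(25 \right)}} + \frac{\left(-3805\right) 332}{1722009} = \frac{4275209}{966 + 25^{2} - 25 - \frac{966}{25}} + \frac{\left(-3805\right) 332}{1722009} = \frac{4275209}{966 + 625 - 25 - \frac{966}{25}} - \frac{1263260}{1722009} = \frac{4275209}{\frac{38184}{25}} - \frac{1263260}{1722009} = 4275209 \cdot \frac{25}{38184} - \frac{1263260}{1722009} = \frac{106880225}{38184} - \frac{1263260}{1722009} = \frac{61333491017395}{21917730552}$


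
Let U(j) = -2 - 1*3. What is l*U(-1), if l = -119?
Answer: 595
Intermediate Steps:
U(j) = -5 (U(j) = -2 - 3 = -5)
l*U(-1) = -119*(-5) = 595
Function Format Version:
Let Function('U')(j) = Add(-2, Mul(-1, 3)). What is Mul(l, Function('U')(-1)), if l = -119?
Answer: 595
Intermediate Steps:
Function('U')(j) = -5 (Function('U')(j) = Add(-2, -3) = -5)
Mul(l, Function('U')(-1)) = Mul(-119, -5) = 595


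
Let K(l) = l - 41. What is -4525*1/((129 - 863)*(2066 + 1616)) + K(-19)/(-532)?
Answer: 839605/7335596 ≈ 0.11446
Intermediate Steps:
K(l) = -41 + l
-4525*1/((129 - 863)*(2066 + 1616)) + K(-19)/(-532) = -4525*1/((129 - 863)*(2066 + 1616)) + (-41 - 19)/(-532) = -4525/((-734*3682)) - 60*(-1/532) = -4525/(-2702588) + 15/133 = -4525*(-1/2702588) + 15/133 = 4525/2702588 + 15/133 = 839605/7335596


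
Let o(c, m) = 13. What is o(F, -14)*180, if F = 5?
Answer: 2340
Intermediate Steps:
o(F, -14)*180 = 13*180 = 2340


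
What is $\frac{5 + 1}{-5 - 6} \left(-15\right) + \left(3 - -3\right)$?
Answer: $\frac{156}{11} \approx 14.182$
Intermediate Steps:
$\frac{5 + 1}{-5 - 6} \left(-15\right) + \left(3 - -3\right) = \frac{6}{-11} \left(-15\right) + \left(3 + 3\right) = 6 \left(- \frac{1}{11}\right) \left(-15\right) + 6 = \left(- \frac{6}{11}\right) \left(-15\right) + 6 = \frac{90}{11} + 6 = \frac{156}{11}$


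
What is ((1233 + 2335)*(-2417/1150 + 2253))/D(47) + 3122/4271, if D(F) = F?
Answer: 19723318378362/115423775 ≈ 1.7088e+5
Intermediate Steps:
((1233 + 2335)*(-2417/1150 + 2253))/D(47) + 3122/4271 = ((1233 + 2335)*(-2417/1150 + 2253))/47 + 3122/4271 = (3568*(-2417*1/1150 + 2253))*(1/47) + 3122*(1/4271) = (3568*(-2417/1150 + 2253))*(1/47) + 3122/4271 = (3568*(2588533/1150))*(1/47) + 3122/4271 = (4617942872/575)*(1/47) + 3122/4271 = 4617942872/27025 + 3122/4271 = 19723318378362/115423775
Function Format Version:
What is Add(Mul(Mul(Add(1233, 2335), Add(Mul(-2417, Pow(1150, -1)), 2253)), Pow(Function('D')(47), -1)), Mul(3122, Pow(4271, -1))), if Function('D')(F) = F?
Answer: Rational(19723318378362, 115423775) ≈ 1.7088e+5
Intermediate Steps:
Add(Mul(Mul(Add(1233, 2335), Add(Mul(-2417, Pow(1150, -1)), 2253)), Pow(Function('D')(47), -1)), Mul(3122, Pow(4271, -1))) = Add(Mul(Mul(Add(1233, 2335), Add(Mul(-2417, Pow(1150, -1)), 2253)), Pow(47, -1)), Mul(3122, Pow(4271, -1))) = Add(Mul(Mul(3568, Add(Mul(-2417, Rational(1, 1150)), 2253)), Rational(1, 47)), Mul(3122, Rational(1, 4271))) = Add(Mul(Mul(3568, Add(Rational(-2417, 1150), 2253)), Rational(1, 47)), Rational(3122, 4271)) = Add(Mul(Mul(3568, Rational(2588533, 1150)), Rational(1, 47)), Rational(3122, 4271)) = Add(Mul(Rational(4617942872, 575), Rational(1, 47)), Rational(3122, 4271)) = Add(Rational(4617942872, 27025), Rational(3122, 4271)) = Rational(19723318378362, 115423775)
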